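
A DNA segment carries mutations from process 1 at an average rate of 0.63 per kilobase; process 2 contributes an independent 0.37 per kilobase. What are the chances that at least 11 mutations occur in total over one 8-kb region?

Independent Poisson processes superpose: combined rate λ = 0.63 + 0.37 = 1 per kilobase.
Over the interval, μ = 1 × 8 = 8 (an 8-kb region = 8 kilobases).
P(N ≥ 11) = 1 − P(N ≤ 10) ≈ 0.1841.

0.1841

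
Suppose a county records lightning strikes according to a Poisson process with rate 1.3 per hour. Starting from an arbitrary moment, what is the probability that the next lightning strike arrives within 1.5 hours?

0.8577

Inter-arrival times are exponential with rate λ = 1.3 per hour.
P(T ≤ 1.5) = 1 − e^(−λt) = 1 − e^(−1.3 × 1.5) = 1 − e^(−1.95) ≈ 0.8577.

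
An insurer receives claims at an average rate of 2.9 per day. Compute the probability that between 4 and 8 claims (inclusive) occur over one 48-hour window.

0.6972

Over the interval, μ = 2.9 × 2 = 5.8 (a 48-hour window = 2 days).
P(4 ≤ N ≤ 8) = Σ_{j=4}^{8} e^(−5.8) · 5.8^j/j! ≈ 0.6972.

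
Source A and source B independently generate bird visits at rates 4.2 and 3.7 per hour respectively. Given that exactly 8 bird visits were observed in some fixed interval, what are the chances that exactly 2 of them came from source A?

Given the total, each event is independently from source A with probability p = λ_A/(λ_A+λ_B) = 4.2/7.9 ≈ 0.5316.
So K ~ Binomial(8, 4.2/7.9): P(K = 2) = C(8,2) · (4.2/7.9)^2 · (3.7/7.9)^6 ≈ 0.0835.

0.0835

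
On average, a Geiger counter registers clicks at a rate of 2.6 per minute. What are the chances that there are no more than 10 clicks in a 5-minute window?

Over the interval, μ = 2.6 × 5 = 13 (a 5-minute window = 5 minutes).
P(N ≤ 10) = Σ_{j=0}^{10} e^(−μ) μ^j/j! ≈ 0.2517.

0.2517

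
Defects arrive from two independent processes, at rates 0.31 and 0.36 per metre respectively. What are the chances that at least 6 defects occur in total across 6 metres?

0.2180

Independent Poisson processes superpose: combined rate λ = 0.31 + 0.36 = 0.67 per metre.
Over the interval, μ = 0.67 × 6 = 4.02 (6 metres).
P(N ≥ 6) = 1 − P(N ≤ 5) ≈ 0.2180.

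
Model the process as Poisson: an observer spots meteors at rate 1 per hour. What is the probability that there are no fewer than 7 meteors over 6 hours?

0.3937

Over the interval, μ = 1 × 6 = 6 (6 hours).
P(N ≥ 7) = 1 − P(N ≤ 6) = 1 − Σ_{j=0}^{6} e^(−μ) μ^j/j! ≈ 0.3937.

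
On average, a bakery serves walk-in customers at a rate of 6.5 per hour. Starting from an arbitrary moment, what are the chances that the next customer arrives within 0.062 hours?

0.3317

Inter-arrival times are exponential with rate λ = 6.5 per hour.
P(T ≤ 0.062) = 1 − e^(−λt) = 1 − e^(−6.5 × 0.062) = 1 − e^(−0.403) ≈ 0.3317.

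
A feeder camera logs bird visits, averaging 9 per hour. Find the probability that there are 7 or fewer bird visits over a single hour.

0.3239

With mean μ = 9 per hour,
P(N ≤ 7) = Σ_{j=0}^{7} e^(−μ) μ^j/j! ≈ 0.3239.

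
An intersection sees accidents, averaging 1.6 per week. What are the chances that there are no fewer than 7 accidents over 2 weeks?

Over the interval, μ = 1.6 × 2 = 3.2 (2 weeks).
P(N ≥ 7) = 1 − P(N ≤ 6) = 1 − Σ_{j=0}^{6} e^(−μ) μ^j/j! ≈ 0.0446.

0.0446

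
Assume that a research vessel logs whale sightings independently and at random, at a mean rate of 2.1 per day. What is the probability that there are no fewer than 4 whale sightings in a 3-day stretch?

0.8736

Over the interval, μ = 2.1 × 3 = 6.3 (a 3-day stretch = 3 days).
P(N ≥ 4) = 1 − P(N ≤ 3) = 1 − Σ_{j=0}^{3} e^(−μ) μ^j/j! ≈ 0.8736.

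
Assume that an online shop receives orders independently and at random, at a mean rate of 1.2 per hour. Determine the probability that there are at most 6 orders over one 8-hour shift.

0.1574

Over the interval, μ = 1.2 × 8 = 9.6 (an 8-hour shift = 8 hours).
P(N ≤ 6) = Σ_{j=0}^{6} e^(−μ) μ^j/j! ≈ 0.1574.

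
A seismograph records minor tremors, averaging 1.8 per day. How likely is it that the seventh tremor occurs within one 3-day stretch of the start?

0.2983

Over the interval, μ = 1.8 × 3 = 5.4 (a 3-day stretch = 3 days).
The seventh arrival falls in the interval iff at least 7 events occur there: P(S_7 ≤ t) = P(N ≥ 7) = 1 − P(N ≤ 6) ≈ 0.2983.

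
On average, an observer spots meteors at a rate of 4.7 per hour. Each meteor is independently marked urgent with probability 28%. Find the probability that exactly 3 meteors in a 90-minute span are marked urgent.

0.1781

Thinning: the meteors that are marked urgent themselves form a Poisson process with rate 0.28 × 4.7 = 1.316 per hour.
Over the interval, μ = 1.316 × 1.5 = 1.974 (a 90-minute span = 1.5 hours).
P(N = 3) = e^(−1.974) · 1.974^3/3! ≈ 0.1781.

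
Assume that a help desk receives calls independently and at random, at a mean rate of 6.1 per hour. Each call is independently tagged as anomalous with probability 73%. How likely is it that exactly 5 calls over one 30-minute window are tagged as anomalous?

0.0492

Thinning: the calls that are tagged as anomalous themselves form a Poisson process with rate 0.73 × 6.1 = 4.453 per hour.
Over the interval, μ = 4.453 × 0.5 = 2.2265 (a 30-minute window = 0.5 hours).
P(N = 5) = e^(−2.2265) · 2.2265^5/5! ≈ 0.0492.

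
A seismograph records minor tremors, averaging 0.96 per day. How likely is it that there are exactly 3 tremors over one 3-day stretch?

0.2235

Over the interval, μ = 0.96 × 3 = 2.88 (a 3-day stretch = 3 days).
P(N = 3) = e^(−μ) μ^3/3! = e^(−2.88) · 2.88^3/6 ≈ 0.2235.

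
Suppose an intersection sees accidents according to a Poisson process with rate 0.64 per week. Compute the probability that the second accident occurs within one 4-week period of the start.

0.7248

Over the interval, μ = 0.64 × 4 = 2.56 (a 4-week period = 4 weeks).
The second arrival falls in the interval iff at least 2 events occur there: P(S_2 ≤ t) = P(N ≥ 2) = 1 − P(N ≤ 1) ≈ 0.7248.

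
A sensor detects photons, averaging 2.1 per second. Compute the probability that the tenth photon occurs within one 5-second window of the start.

0.6029

Over the interval, μ = 2.1 × 5 = 10.5 (a 5-second window = 5 seconds).
The tenth arrival falls in the interval iff at least 10 events occur there: P(S_10 ≤ t) = P(N ≥ 10) = 1 − P(N ≤ 9) ≈ 0.6029.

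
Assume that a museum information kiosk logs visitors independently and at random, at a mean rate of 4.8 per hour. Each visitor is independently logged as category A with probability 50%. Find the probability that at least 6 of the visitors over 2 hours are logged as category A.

0.3490

Thinning: the visitors that are logged as category A themselves form a Poisson process with rate 0.5 × 4.8 = 2.4 per hour.
Over the interval, μ = 2.4 × 2 = 4.8 (2 hours).
P(N ≥ 6) = 1 − P(N ≤ 5) ≈ 0.3490.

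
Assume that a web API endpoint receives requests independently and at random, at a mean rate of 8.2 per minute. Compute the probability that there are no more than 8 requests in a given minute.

0.5647

With mean μ = 8.2 per minute,
P(N ≤ 8) = Σ_{j=0}^{8} e^(−μ) μ^j/j! ≈ 0.5647.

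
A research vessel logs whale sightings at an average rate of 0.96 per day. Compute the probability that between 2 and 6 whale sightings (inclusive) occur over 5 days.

Over the interval, μ = 0.96 × 5 = 4.8 (5 days).
P(2 ≤ N ≤ 6) = Σ_{j=2}^{6} e^(−4.8) · 4.8^j/j! ≈ 0.7431.

0.7431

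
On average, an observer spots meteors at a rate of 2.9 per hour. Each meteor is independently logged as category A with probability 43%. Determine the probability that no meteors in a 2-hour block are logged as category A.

Thinning: the meteors that are logged as category A themselves form a Poisson process with rate 0.43 × 2.9 = 1.247 per hour.
Over the interval, μ = 1.247 × 2 = 2.494 (a 2-hour block = 2 hours).
P(N = 0) = e^(−2.494) · 2.494^0/0! ≈ 0.0826.

0.0826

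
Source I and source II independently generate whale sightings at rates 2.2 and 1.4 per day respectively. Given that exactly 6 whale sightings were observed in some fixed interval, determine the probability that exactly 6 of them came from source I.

Given the total, each event is independently from source I with probability p = λ_I/(λ_I+λ_II) = 2.2/3.6 ≈ 0.6111.
So K ~ Binomial(6, 2.2/3.6): P(K = 6) = C(6,6) · (2.2/3.6)^6 · (1.4/3.6)^0 ≈ 0.0521.

0.0521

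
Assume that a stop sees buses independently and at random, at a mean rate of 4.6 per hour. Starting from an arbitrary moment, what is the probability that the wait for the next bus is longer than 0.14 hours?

0.5252

The wait for the next event is exponential with rate λ = 4.6 per hour.
P(T > 0.14) = e^(−λt) = e^(−4.6 × 0.14) = e^(−0.644) ≈ 0.5252.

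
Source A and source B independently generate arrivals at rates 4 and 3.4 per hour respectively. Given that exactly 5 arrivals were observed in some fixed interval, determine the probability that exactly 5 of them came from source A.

Given the total, each event is independently from source A with probability p = λ_A/(λ_A+λ_B) = 4/7.4 ≈ 0.5405.
So K ~ Binomial(5, 4/7.4): P(K = 5) = C(5,5) · (4/7.4)^5 · (3.4/7.4)^0 ≈ 0.0461.

0.0461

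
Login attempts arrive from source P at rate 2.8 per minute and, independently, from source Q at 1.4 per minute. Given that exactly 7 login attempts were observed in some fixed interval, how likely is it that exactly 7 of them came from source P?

Given the total, each event is independently from source P with probability p = λ_P/(λ_P+λ_Q) = 2.8/4.2 ≈ 0.6667.
So K ~ Binomial(7, 2.8/4.2): P(K = 7) = C(7,7) · (2.8/4.2)^7 · (1.4/4.2)^0 ≈ 0.0585.

0.0585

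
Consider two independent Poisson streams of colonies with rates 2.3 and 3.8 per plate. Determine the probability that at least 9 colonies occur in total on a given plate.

Independent Poisson processes superpose: combined rate λ = 2.3 + 3.8 = 6.1 per plate.
So μ = 6.1.
P(N ≥ 9) = 1 − P(N ≤ 8) ≈ 0.1633.

0.1633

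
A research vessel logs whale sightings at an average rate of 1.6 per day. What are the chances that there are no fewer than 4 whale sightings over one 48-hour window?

Over the interval, μ = 1.6 × 2 = 3.2 (a 48-hour window = 2 days).
P(N ≥ 4) = 1 − P(N ≤ 3) = 1 − Σ_{j=0}^{3} e^(−μ) μ^j/j! ≈ 0.3975.

0.3975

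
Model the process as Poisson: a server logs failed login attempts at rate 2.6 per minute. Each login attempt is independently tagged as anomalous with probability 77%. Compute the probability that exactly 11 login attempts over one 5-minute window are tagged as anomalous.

0.1138

Thinning: the login attempts that are tagged as anomalous themselves form a Poisson process with rate 0.77 × 2.6 = 2.002 per minute.
Over the interval, μ = 2.002 × 5 = 10.01 (a 5-minute window = 5 minutes).
P(N = 11) = e^(−10.01) · 10.01^11/11! ≈ 0.1138.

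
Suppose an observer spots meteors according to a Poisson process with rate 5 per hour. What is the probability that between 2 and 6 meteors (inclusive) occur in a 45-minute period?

0.8020

Over the interval, μ = 5 × 0.75 = 3.75 (a 45-minute period = 0.75 hours).
P(2 ≤ N ≤ 6) = Σ_{j=2}^{6} e^(−3.75) · 3.75^j/j! ≈ 0.8020.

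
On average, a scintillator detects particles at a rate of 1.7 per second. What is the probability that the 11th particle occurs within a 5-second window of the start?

0.2366

Over the interval, μ = 1.7 × 5 = 8.5 (a 5-second window = 5 seconds).
The 11th arrival falls in the interval iff at least 11 events occur there: P(S_11 ≤ t) = P(N ≥ 11) = 1 − P(N ≤ 10) ≈ 0.2366.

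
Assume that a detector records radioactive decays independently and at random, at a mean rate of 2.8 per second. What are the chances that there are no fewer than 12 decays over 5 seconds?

0.7400

Over the interval, μ = 2.8 × 5 = 14 (5 seconds).
P(N ≥ 12) = 1 − P(N ≤ 11) = 1 − Σ_{j=0}^{11} e^(−μ) μ^j/j! ≈ 0.7400.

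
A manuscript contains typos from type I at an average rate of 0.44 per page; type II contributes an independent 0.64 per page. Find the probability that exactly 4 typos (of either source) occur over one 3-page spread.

Independent Poisson processes superpose: combined rate λ = 0.44 + 0.64 = 1.08 per page.
Over the interval, μ = 1.08 × 3 = 3.24 (a 3-page spread = 3 pages).
P(N = 4) = e^(−3.24) · 3.24^4/4! ≈ 0.1798.

0.1798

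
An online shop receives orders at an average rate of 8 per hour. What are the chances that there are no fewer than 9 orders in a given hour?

0.4075

With mean μ = 8 per hour,
P(N ≥ 9) = 1 − P(N ≤ 8) = 1 − Σ_{j=0}^{8} e^(−μ) μ^j/j! ≈ 0.4075.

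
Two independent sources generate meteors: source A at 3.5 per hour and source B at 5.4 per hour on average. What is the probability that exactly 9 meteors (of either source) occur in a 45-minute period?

Independent Poisson processes superpose: combined rate λ = 3.5 + 5.4 = 8.9 per hour.
Over the interval, μ = 8.9 × 0.75 = 6.675 (a 45-minute period = 0.75 hours).
P(N = 9) = e^(−6.675) · 6.675^9/9! ≈ 0.0915.

0.0915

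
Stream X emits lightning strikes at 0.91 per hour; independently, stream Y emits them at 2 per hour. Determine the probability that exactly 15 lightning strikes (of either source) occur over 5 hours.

0.1017

Independent Poisson processes superpose: combined rate λ = 0.91 + 2 = 2.91 per hour.
Over the interval, μ = 2.91 × 5 = 14.55 (5 hours).
P(N = 15) = e^(−14.55) · 14.55^15/15! ≈ 0.1017.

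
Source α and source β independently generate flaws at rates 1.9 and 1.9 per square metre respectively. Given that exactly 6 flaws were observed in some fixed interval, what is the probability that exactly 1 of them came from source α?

Given the total, each event is independently from source α with probability p = λ_α/(λ_α+λ_β) = 1.9/3.8 = 0.5000.
So K ~ Binomial(6, 1.9/3.8): P(K = 1) = C(6,1) · (1.9/3.8)^1 · (1.9/3.8)^5 ≈ 0.0938.

0.0938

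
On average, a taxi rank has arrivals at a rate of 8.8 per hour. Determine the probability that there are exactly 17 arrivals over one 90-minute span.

Over the interval, μ = 8.8 × 1.5 = 13.2 (a 90-minute span = 1.5 hours).
P(N = 17) = e^(−μ) μ^17/17! = e^(−13.2) · 13.2^17/355687428096000 ≈ 0.0583.

0.0583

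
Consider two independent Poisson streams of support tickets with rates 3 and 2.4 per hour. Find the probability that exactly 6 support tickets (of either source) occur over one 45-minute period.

0.1068

Independent Poisson processes superpose: combined rate λ = 3 + 2.4 = 5.4 per hour.
Over the interval, μ = 5.4 × 0.75 = 4.05 (a 45-minute period = 0.75 hours).
P(N = 6) = e^(−4.05) · 4.05^6/6! ≈ 0.1068.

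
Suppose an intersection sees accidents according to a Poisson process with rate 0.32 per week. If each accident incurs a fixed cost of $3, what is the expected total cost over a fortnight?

$1.92

E[N] = 0.32 × 2 = 0.64 (a fortnight = 2 weeks); E[cost] = 0.64 × $3 = $1.92.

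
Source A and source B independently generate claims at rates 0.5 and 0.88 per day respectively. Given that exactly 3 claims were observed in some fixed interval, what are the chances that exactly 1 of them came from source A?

0.4420

Given the total, each event is independently from source A with probability p = λ_A/(λ_A+λ_B) = 0.5/1.38 ≈ 0.3623.
So K ~ Binomial(3, 0.5/1.38): P(K = 1) = C(3,1) · (0.5/1.38)^1 · (0.88/1.38)^2 ≈ 0.4420.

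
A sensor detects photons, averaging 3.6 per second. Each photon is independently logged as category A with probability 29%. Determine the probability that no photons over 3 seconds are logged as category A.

0.0436

Thinning: the photons that are logged as category A themselves form a Poisson process with rate 0.29 × 3.6 = 1.044 per second.
Over the interval, μ = 1.044 × 3 = 3.132 (3 seconds).
P(N = 0) = e^(−3.132) · 3.132^0/0! ≈ 0.0436.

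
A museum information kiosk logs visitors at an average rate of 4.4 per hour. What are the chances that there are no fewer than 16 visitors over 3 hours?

Over the interval, μ = 4.4 × 3 = 13.2 (3 hours).
P(N ≥ 16) = 1 − P(N ≤ 15) = 1 − Σ_{j=0}^{15} e^(−μ) μ^j/j! ≈ 0.2544.

0.2544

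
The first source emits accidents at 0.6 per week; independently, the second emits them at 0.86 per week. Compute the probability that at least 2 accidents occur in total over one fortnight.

0.7886

Independent Poisson processes superpose: combined rate λ = 0.6 + 0.86 = 1.46 per week.
Over the interval, μ = 1.46 × 2 = 2.92 (a fortnight = 2 weeks).
P(N ≥ 2) = 1 − P(N ≤ 1) ≈ 0.7886.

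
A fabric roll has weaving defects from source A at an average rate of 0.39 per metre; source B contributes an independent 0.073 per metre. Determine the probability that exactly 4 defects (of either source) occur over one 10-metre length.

0.1868

Independent Poisson processes superpose: combined rate λ = 0.39 + 0.073 = 0.463 per metre.
Over the interval, μ = 0.463 × 10 = 4.63 (a 10-metre length = 10 metres).
P(N = 4) = e^(−4.63) · 4.63^4/4! ≈ 0.1868.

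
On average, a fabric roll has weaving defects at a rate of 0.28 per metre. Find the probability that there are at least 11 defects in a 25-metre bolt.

Over the interval, μ = 0.28 × 25 = 7 (a 25-metre bolt = 25 metres).
P(N ≥ 11) = 1 − P(N ≤ 10) = 1 − Σ_{j=0}^{10} e^(−μ) μ^j/j! ≈ 0.0985.

0.0985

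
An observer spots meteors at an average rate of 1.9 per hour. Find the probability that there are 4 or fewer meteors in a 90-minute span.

Over the interval, μ = 1.9 × 1.5 = 2.85 (a 90-minute span = 1.5 hours).
P(N ≤ 4) = Σ_{j=0}^{4} e^(−μ) μ^j/j! ≈ 0.8398.

0.8398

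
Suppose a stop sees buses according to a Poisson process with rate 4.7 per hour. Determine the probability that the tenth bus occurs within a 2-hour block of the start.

Over the interval, μ = 4.7 × 2 = 9.4 (a 2-hour block = 2 hours).
The tenth arrival falls in the interval iff at least 10 events occur there: P(S_10 ≤ t) = P(N ≥ 10) = 1 − P(N ≤ 9) ≈ 0.4651.

0.4651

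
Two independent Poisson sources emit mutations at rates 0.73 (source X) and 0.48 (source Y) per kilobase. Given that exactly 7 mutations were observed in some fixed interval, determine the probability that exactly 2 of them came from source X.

0.0751

Given the total, each event is independently from source X with probability p = λ_X/(λ_X+λ_Y) = 0.73/1.21 ≈ 0.6033.
So K ~ Binomial(7, 0.73/1.21): P(K = 2) = C(7,2) · (0.73/1.21)^2 · (0.48/1.21)^5 ≈ 0.0751.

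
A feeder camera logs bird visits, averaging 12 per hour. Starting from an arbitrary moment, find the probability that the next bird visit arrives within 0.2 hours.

0.9093

Inter-arrival times are exponential with rate λ = 12 per hour.
P(T ≤ 0.2) = 1 − e^(−λt) = 1 − e^(−12 × 0.2) = 1 − e^(−2.4) ≈ 0.9093.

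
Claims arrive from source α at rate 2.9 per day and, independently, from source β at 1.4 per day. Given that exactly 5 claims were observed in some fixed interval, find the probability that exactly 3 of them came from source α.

0.3252

Given the total, each event is independently from source α with probability p = λ_α/(λ_α+λ_β) = 2.9/4.3 ≈ 0.6744.
So K ~ Binomial(5, 2.9/4.3): P(K = 3) = C(5,3) · (2.9/4.3)^3 · (1.4/4.3)^2 ≈ 0.3252.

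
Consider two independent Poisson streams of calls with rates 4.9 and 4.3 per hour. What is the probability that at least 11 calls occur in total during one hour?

0.3180

Independent Poisson processes superpose: combined rate λ = 4.9 + 4.3 = 9.2 per hour.
So μ = 9.2.
P(N ≥ 11) = 1 − P(N ≤ 10) ≈ 0.3180.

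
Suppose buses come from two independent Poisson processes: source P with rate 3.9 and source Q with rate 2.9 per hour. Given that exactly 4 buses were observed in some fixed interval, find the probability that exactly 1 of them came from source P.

Given the total, each event is independently from source P with probability p = λ_P/(λ_P+λ_Q) = 3.9/6.8 ≈ 0.5735.
So K ~ Binomial(4, 3.9/6.8): P(K = 1) = C(4,1) · (3.9/6.8)^1 · (2.9/6.8)^3 ≈ 0.1779.

0.1779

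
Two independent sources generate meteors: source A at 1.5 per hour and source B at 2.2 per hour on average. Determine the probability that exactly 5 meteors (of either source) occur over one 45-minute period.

Independent Poisson processes superpose: combined rate λ = 1.5 + 2.2 = 3.7 per hour.
Over the interval, μ = 3.7 × 0.75 = 2.775 (a 45-minute period = 0.75 hours).
P(N = 5) = e^(−2.775) · 2.775^5/5! ≈ 0.0855.

0.0855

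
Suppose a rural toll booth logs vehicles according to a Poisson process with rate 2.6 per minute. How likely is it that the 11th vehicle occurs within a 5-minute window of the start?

Over the interval, μ = 2.6 × 5 = 13 (a 5-minute window = 5 minutes).
The 11th arrival falls in the interval iff at least 11 events occur there: P(S_11 ≤ t) = P(N ≥ 11) = 1 − P(N ≤ 10) ≈ 0.7483.

0.7483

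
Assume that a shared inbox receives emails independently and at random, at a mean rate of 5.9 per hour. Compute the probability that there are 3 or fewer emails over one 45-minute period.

0.3551

Over the interval, μ = 5.9 × 0.75 = 4.425 (a 45-minute period = 0.75 hours).
P(N ≤ 3) = Σ_{j=0}^{3} e^(−μ) μ^j/j! ≈ 0.3551.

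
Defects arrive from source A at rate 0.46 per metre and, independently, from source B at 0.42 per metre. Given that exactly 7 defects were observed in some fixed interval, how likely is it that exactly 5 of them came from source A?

Given the total, each event is independently from source A with probability p = λ_A/(λ_A+λ_B) = 0.46/0.88 ≈ 0.5227.
So K ~ Binomial(7, 0.46/0.88): P(K = 5) = C(7,5) · (0.46/0.88)^5 · (0.42/0.88)^2 ≈ 0.1867.

0.1867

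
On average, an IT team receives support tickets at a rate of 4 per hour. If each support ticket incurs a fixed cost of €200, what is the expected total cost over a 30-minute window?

€400

E[N] = 4 × 0.5 = 2 (a 30-minute window = 0.5 hours); E[cost] = 2 × €200 = €400.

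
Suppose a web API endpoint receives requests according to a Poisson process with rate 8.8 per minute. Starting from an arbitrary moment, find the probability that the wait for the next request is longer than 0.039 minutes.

The wait for the next event is exponential with rate λ = 8.8 per minute.
P(T > 0.039) = e^(−λt) = e^(−8.8 × 0.039) = e^(−0.3432) ≈ 0.7095.

0.7095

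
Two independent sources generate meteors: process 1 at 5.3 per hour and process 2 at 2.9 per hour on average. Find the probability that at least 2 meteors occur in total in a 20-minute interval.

Independent Poisson processes superpose: combined rate λ = 5.3 + 2.9 = 8.2 per hour.
Over the interval, μ = 8.2 × 1/3 ≈ 2.73333 (a 20-minute interval = 1/3 hours).
P(N ≥ 2) = 1 − P(N ≤ 1) ≈ 0.7573.

0.7573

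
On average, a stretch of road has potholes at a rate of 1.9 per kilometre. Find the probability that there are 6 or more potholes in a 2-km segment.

Over the interval, μ = 1.9 × 2 = 3.8 (a 2-km segment = 2 kilometres).
P(N ≥ 6) = 1 − P(N ≤ 5) = 1 − Σ_{j=0}^{5} e^(−μ) μ^j/j! ≈ 0.1844.

0.1844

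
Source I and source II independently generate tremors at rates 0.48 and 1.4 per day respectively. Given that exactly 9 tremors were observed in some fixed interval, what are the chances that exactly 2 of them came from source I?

Given the total, each event is independently from source I with probability p = λ_I/(λ_I+λ_II) = 0.48/1.88 ≈ 0.2553.
So K ~ Binomial(9, 0.48/1.88): P(K = 2) = C(9,2) · (0.48/1.88)^2 · (1.4/1.88)^7 ≈ 0.2980.

0.2980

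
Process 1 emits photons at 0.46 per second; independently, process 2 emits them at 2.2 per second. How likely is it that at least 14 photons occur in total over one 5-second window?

0.4599

Independent Poisson processes superpose: combined rate λ = 0.46 + 2.2 = 2.66 per second.
Over the interval, μ = 2.66 × 5 = 13.3 (a 5-second window = 5 seconds).
P(N ≥ 14) = 1 − P(N ≤ 13) ≈ 0.4599.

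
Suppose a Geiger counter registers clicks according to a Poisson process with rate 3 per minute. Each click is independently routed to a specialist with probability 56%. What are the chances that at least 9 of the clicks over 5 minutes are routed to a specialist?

0.4631

Thinning: the clicks that are routed to a specialist themselves form a Poisson process with rate 0.56 × 3 = 1.68 per minute.
Over the interval, μ = 1.68 × 5 = 8.4 (5 minutes).
P(N ≥ 9) = 1 − P(N ≤ 8) ≈ 0.4631.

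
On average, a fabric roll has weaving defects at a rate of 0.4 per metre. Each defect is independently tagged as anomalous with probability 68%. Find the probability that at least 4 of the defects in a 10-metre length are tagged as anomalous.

0.2903

Thinning: the defects that are tagged as anomalous themselves form a Poisson process with rate 0.68 × 0.4 = 0.272 per metre.
Over the interval, μ = 0.272 × 10 = 2.72 (a 10-metre length = 10 metres).
P(N ≥ 4) = 1 − P(N ≤ 3) ≈ 0.2903.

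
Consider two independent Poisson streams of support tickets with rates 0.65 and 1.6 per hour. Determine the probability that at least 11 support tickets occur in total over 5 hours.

Independent Poisson processes superpose: combined rate λ = 0.65 + 1.6 = 2.25 per hour.
Over the interval, μ = 2.25 × 5 = 11.25 (5 hours).
P(N ≥ 11) = 1 − P(N ≤ 10) ≈ 0.5696.

0.5696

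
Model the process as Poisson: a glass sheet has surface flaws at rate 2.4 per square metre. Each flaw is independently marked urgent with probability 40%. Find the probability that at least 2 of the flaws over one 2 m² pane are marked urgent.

0.5719

Thinning: the flaws that are marked urgent themselves form a Poisson process with rate 0.4 × 2.4 = 0.96 per square metre.
Over the interval, μ = 0.96 × 2 = 1.92 (a 2 m² pane = 2 square metres).
P(N ≥ 2) = 1 − P(N ≤ 1) ≈ 0.5719.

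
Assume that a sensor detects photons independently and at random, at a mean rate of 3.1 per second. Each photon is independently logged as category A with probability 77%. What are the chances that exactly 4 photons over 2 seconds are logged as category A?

Thinning: the photons that are logged as category A themselves form a Poisson process with rate 0.77 × 3.1 = 2.387 per second.
Over the interval, μ = 2.387 × 2 = 4.774 (2 seconds).
P(N = 4) = e^(−4.774) · 4.774^4/4! ≈ 0.1828.

0.1828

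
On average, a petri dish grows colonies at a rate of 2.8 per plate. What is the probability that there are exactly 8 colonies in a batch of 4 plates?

Over the interval, μ = 2.8 × 4 = 11.2 (a batch of 4 plates = 4 plates).
P(N = 8) = e^(−μ) μ^8/8! = e^(−11.2) · 11.2^8/40320 ≈ 0.0840.

0.0840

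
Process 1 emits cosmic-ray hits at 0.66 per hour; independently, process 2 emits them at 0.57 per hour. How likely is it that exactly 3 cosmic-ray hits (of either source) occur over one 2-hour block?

Independent Poisson processes superpose: combined rate λ = 0.66 + 0.57 = 1.23 per hour.
Over the interval, μ = 1.23 × 2 = 2.46 (a 2-hour block = 2 hours).
P(N = 3) = e^(−2.46) · 2.46^3/3! ≈ 0.2120.

0.2120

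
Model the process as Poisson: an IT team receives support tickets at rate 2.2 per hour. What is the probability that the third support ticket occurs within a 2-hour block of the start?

0.8149

Over the interval, μ = 2.2 × 2 = 4.4 (a 2-hour block = 2 hours).
The third arrival falls in the interval iff at least 3 events occur there: P(S_3 ≤ t) = P(N ≥ 3) = 1 − P(N ≤ 2) ≈ 0.8149.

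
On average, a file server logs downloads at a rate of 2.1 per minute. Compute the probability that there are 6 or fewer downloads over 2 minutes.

0.8675

Over the interval, μ = 2.1 × 2 = 4.2 (2 minutes).
P(N ≤ 6) = Σ_{j=0}^{6} e^(−μ) μ^j/j! ≈ 0.8675.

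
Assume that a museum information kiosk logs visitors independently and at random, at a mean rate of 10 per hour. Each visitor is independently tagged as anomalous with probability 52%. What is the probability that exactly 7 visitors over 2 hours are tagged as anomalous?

0.0795

Thinning: the visitors that are tagged as anomalous themselves form a Poisson process with rate 0.52 × 10 = 5.2 per hour.
Over the interval, μ = 5.2 × 2 = 10.4 (2 hours).
P(N = 7) = e^(−10.4) · 10.4^7/7! ≈ 0.0795.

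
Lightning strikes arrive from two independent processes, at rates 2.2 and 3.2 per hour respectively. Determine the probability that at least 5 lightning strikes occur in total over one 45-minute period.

0.3809

Independent Poisson processes superpose: combined rate λ = 2.2 + 3.2 = 5.4 per hour.
Over the interval, μ = 5.4 × 0.75 = 4.05 (a 45-minute period = 0.75 hours).
P(N ≥ 5) = 1 − P(N ≤ 4) ≈ 0.3809.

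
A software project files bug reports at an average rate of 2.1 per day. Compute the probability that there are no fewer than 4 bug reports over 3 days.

0.8736

Over the interval, μ = 2.1 × 3 = 6.3 (3 days).
P(N ≥ 4) = 1 − P(N ≤ 3) = 1 − Σ_{j=0}^{3} e^(−μ) μ^j/j! ≈ 0.8736.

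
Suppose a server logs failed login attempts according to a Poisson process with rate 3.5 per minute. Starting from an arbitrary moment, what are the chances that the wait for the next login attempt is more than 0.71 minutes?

0.0833

The wait for the next event is exponential with rate λ = 3.5 per minute.
P(T > 0.71) = e^(−λt) = e^(−3.5 × 0.71) = e^(−2.485) ≈ 0.0833.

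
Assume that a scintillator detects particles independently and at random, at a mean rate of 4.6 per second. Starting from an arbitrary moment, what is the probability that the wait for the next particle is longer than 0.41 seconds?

0.1517

The wait for the next event is exponential with rate λ = 4.6 per second.
P(T > 0.41) = e^(−λt) = e^(−4.6 × 0.41) = e^(−1.886) ≈ 0.1517.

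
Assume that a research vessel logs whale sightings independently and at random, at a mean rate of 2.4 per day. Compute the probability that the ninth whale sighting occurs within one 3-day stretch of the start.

Over the interval, μ = 2.4 × 3 = 7.2 (a 3-day stretch = 3 days).
The ninth arrival falls in the interval iff at least 9 events occur there: P(S_9 ≤ t) = P(N ≥ 9) = 1 − P(N ≤ 8) ≈ 0.2973.

0.2973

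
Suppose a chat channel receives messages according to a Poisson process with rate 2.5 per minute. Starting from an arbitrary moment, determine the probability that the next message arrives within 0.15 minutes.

0.3127

Inter-arrival times are exponential with rate λ = 2.5 per minute.
P(T ≤ 0.15) = 1 − e^(−λt) = 1 − e^(−2.5 × 0.15) = 1 − e^(−0.375) ≈ 0.3127.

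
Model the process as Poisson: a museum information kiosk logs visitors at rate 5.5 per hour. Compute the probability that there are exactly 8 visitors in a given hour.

With mean μ = 5.5 per hour,
P(N = 8) = e^(−μ) μ^8/8! = e^(−5.5) · 5.5^8/40320 ≈ 0.0849.

0.0849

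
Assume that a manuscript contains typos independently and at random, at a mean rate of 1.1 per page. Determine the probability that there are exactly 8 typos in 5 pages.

Over the interval, μ = 1.1 × 5 = 5.5 (5 pages).
P(N = 8) = e^(−μ) μ^8/8! = e^(−5.5) · 5.5^8/40320 ≈ 0.0849.

0.0849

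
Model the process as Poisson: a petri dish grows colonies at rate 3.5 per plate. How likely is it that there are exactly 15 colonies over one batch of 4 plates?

Over the interval, μ = 3.5 × 4 = 14 (a batch of 4 plates = 4 plates).
P(N = 15) = e^(−μ) μ^15/15! = e^(−14) · 14^15/1307674368000 ≈ 0.0989.

0.0989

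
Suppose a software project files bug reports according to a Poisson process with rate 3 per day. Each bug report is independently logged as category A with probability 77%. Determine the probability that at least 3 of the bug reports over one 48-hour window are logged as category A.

Thinning: the bug reports that are logged as category A themselves form a Poisson process with rate 0.77 × 3 = 2.31 per day.
Over the interval, μ = 2.31 × 2 = 4.62 (a 48-hour window = 2 days).
P(N ≥ 3) = 1 − P(N ≤ 2) ≈ 0.8395.

0.8395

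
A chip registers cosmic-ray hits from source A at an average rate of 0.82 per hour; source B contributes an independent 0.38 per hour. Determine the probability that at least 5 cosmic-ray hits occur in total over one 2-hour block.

0.0959

Independent Poisson processes superpose: combined rate λ = 0.82 + 0.38 = 1.2 per hour.
Over the interval, μ = 1.2 × 2 = 2.4 (a 2-hour block = 2 hours).
P(N ≥ 5) = 1 − P(N ≤ 4) ≈ 0.0959.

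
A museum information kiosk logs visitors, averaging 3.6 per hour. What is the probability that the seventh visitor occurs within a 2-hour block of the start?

Over the interval, μ = 3.6 × 2 = 7.2 (a 2-hour block = 2 hours).
The seventh arrival falls in the interval iff at least 7 events occur there: P(S_7 ≤ t) = P(N ≥ 7) = 1 − P(N ≤ 6) ≈ 0.5796.

0.5796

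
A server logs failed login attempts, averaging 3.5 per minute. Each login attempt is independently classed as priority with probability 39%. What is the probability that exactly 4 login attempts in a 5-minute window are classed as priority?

Thinning: the login attempts that are classed as priority themselves form a Poisson process with rate 0.39 × 3.5 = 1.365 per minute.
Over the interval, μ = 1.365 × 5 = 6.825 (a 5-minute window = 5 minutes).
P(N = 4) = e^(−6.825) · 6.825^4/4! ≈ 0.0982.

0.0982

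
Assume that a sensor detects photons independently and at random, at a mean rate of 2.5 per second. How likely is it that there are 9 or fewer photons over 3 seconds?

0.7764

Over the interval, μ = 2.5 × 3 = 7.5 (3 seconds).
P(N ≤ 9) = Σ_{j=0}^{9} e^(−μ) μ^j/j! ≈ 0.7764.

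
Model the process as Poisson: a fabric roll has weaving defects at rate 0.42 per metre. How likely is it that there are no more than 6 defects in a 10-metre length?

Over the interval, μ = 0.42 × 10 = 4.2 (a 10-metre length = 10 metres).
P(N ≤ 6) = Σ_{j=0}^{6} e^(−μ) μ^j/j! ≈ 0.8675.

0.8675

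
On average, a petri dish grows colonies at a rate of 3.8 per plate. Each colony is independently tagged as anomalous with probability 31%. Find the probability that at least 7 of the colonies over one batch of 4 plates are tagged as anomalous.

0.1970

Thinning: the colonies that are tagged as anomalous themselves form a Poisson process with rate 0.31 × 3.8 = 1.178 per plate.
Over the interval, μ = 1.178 × 4 = 4.712 (a batch of 4 plates = 4 plates).
P(N ≥ 7) = 1 − P(N ≤ 6) ≈ 0.1970.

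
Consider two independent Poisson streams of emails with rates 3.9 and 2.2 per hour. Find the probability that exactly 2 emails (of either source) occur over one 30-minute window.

0.2203

Independent Poisson processes superpose: combined rate λ = 3.9 + 2.2 = 6.1 per hour.
Over the interval, μ = 6.1 × 0.5 = 3.05 (a 30-minute window = 0.5 hours).
P(N = 2) = e^(−3.05) · 3.05^2/2! ≈ 0.2203.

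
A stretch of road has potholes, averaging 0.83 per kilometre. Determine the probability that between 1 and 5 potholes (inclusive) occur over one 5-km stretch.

0.7455

Over the interval, μ = 0.83 × 5 = 4.15 (a 5-km stretch = 5 kilometres).
P(1 ≤ N ≤ 5) = Σ_{j=1}^{5} e^(−4.15) · 4.15^j/j! ≈ 0.7455.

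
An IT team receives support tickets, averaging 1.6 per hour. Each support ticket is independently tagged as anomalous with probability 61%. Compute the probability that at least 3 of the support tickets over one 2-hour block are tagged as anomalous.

Thinning: the support tickets that are tagged as anomalous themselves form a Poisson process with rate 0.61 × 1.6 = 0.976 per hour.
Over the interval, μ = 0.976 × 2 = 1.952 (a 2-hour block = 2 hours).
P(N ≥ 3) = 1 − P(N ≤ 2) ≈ 0.3103.

0.3103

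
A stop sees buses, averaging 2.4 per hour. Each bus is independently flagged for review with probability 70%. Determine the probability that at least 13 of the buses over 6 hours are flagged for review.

Thinning: the buses that are flagged for review themselves form a Poisson process with rate 0.7 × 2.4 = 1.68 per hour.
Over the interval, μ = 1.68 × 6 = 10.08 (6 hours).
P(N ≥ 13) = 1 − P(N ≤ 12) ≈ 0.2161.

0.2161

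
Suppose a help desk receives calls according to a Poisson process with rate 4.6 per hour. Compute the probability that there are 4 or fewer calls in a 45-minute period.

Over the interval, μ = 4.6 × 0.75 = 3.45 (a 45-minute period = 0.75 hours).
P(N ≤ 4) = Σ_{j=0}^{4} e^(−μ) μ^j/j! ≈ 0.7349.

0.7349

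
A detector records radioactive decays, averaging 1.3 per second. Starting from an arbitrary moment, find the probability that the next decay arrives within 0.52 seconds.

Inter-arrival times are exponential with rate λ = 1.3 per second.
P(T ≤ 0.52) = 1 − e^(−λt) = 1 − e^(−1.3 × 0.52) = 1 − e^(−0.676) ≈ 0.4914.

0.4914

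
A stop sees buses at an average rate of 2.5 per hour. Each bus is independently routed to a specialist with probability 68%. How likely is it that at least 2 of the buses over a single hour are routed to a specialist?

Thinning: the buses that are routed to a specialist themselves form a Poisson process with rate 0.68 × 2.5 = 1.7 per hour.
So μ = 1.7.
P(N ≥ 2) = 1 − P(N ≤ 1) ≈ 0.5068.

0.5068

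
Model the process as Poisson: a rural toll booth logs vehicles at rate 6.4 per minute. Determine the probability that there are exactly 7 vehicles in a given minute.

With mean μ = 6.4 per minute,
P(N = 7) = e^(−μ) μ^7/7! = e^(−6.4) · 6.4^7/5040 ≈ 0.1450.

0.1450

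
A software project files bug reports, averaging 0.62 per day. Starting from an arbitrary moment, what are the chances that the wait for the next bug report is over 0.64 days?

0.6725

The wait for the next event is exponential with rate λ = 0.62 per day.
P(T > 0.64) = e^(−λt) = e^(−0.62 × 0.64) = e^(−0.3968) ≈ 0.6725.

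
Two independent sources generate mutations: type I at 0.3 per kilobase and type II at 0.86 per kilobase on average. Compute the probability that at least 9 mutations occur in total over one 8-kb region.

Independent Poisson processes superpose: combined rate λ = 0.3 + 0.86 = 1.16 per kilobase.
Over the interval, μ = 1.16 × 8 = 9.28 (an 8-kb region = 8 kilobases).
P(N ≥ 9) = 1 − P(N ≤ 8) ≈ 0.5806.

0.5806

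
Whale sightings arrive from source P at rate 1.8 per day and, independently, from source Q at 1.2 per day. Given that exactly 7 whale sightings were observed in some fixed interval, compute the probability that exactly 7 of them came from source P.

0.0280

Given the total, each event is independently from source P with probability p = λ_P/(λ_P+λ_Q) = 1.8/3 = 0.6000.
So K ~ Binomial(7, 1.8/3): P(K = 7) = C(7,7) · (1.8/3)^7 · (1.2/3)^0 ≈ 0.0280.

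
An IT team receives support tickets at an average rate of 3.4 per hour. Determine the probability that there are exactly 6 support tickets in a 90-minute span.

Over the interval, μ = 3.4 × 1.5 = 5.1 (a 90-minute span = 1.5 hours).
P(N = 6) = e^(−μ) μ^6/6! = e^(−5.1) · 5.1^6/720 ≈ 0.1490.

0.1490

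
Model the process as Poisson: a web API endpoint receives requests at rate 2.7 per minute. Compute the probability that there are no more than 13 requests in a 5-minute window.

Over the interval, μ = 2.7 × 5 = 13.5 (a 5-minute window = 5 minutes).
P(N ≤ 13) = Σ_{j=0}^{13} e^(−μ) μ^j/j! ≈ 0.5182.

0.5182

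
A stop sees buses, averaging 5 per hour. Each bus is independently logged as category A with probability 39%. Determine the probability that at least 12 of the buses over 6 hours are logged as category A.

Thinning: the buses that are logged as category A themselves form a Poisson process with rate 0.39 × 5 = 1.95 per hour.
Over the interval, μ = 1.95 × 6 = 11.7 (6 hours).
P(N ≥ 12) = 1 − P(N ≤ 11) ≈ 0.5037.

0.5037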